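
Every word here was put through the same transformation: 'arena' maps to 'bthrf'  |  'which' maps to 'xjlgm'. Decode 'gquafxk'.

forward

In arena: a→b is +1, r→t is +2, e→h is +3, n→r is +4 — the shift increases by 1 each position. Each letter shifts forward by (position + 1), i.e. 1, 2, 3, … — the shift grows by one for each successive letter.
Reversing it on gquafxk: g−1=f, q−2=o, u−3=r, a−4=w, f−5=a, x−6=r, k−7=d.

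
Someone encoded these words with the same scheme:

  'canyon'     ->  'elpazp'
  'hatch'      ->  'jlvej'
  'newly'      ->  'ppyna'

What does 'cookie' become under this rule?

Two shifts are in play — +11 for a/e/i/o/u, +2 for every other letter.
For cookie: c(cons)+2=e, o(vowel)+11=z, o(vowel)+11=z, k(cons)+2=m, i(vowel)+11=t, e(vowel)+11=p.

ezzmtp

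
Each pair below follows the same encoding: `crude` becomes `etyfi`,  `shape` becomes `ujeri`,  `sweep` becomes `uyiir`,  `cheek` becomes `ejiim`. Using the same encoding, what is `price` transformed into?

rtmei

The shift depends on letter class: consonant c→e is +2, but vowel u→y is +4. The rule splits by letter class: vowels +4, consonants +2.
For price: p(cons)+2=r, r(cons)+2=t, i(vowel)+4=m, c(cons)+2=e, e(vowel)+4=i.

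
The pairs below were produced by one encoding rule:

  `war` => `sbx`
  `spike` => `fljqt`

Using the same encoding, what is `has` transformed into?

tbi

The output letters match the input read backwards, each shifted +1: war reversed is raw. Two steps: reverse the string, then apply a Caesar shift of +1.
For has: reverse → sah; then shift: s+1=t, a+1=b, h+1=i.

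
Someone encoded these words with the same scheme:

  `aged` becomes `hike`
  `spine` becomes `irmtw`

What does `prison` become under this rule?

The output letters match the input read backwards, each shifted +4: aged reversed is dega. The word is reversed, then every letter is shifted forward by 4.
Applying it to prison: reverse → nosirp; then shift: n+4=r, o+4=s, s+4=w, i+4=m, r+4=v, p+4=t.

rswmvt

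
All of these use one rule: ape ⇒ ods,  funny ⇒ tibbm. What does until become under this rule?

Every letter moves 14 places later in the alphabet, wrapping around z→a.
Applying it to until: u+14=i, n+14=b, t+14=h, i+14=w, l+14=z.

ibhwz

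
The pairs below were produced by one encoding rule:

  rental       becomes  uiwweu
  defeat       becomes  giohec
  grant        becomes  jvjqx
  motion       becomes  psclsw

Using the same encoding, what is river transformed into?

Shifts by position in rental: pos 0: r→u (+3), pos 1: e→i (+4), pos 2: n→w (+9), pos 3: t→w (+3), pos 4: a→e (+4), pos 5: l→u (+9) — repeating every 3. It's a Vigenère-style cipher with numeric key [3,4,9]: position i shifts by key[i mod 3].
For river: r+3=u, i+4=m, v+9=e, e+3=h, r+4=v.

umehv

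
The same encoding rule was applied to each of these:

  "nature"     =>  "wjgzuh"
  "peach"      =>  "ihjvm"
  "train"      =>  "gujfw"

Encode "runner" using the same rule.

uzwwhu

This is an affine cipher: with a=0,…,z=25, each position x becomes (19x+9) mod 26.
Applying it to runner: r(17)→19·17+9≡20=u; u(20)→19·20+9≡25=z; n(13)→19·13+9≡22=w; n(13)→19·13+9≡22=w; e(4)→19·4+9≡7=h; r(17)→19·17+9≡20=u (all mod 26).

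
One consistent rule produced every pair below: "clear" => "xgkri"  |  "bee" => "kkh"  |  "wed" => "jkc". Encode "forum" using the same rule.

Read the word backwards and shift each letter +6.
For forum: reverse → murof; then shift: m+6=s, u+6=a, r+6=x, o+6=u, f+6=l.

saxul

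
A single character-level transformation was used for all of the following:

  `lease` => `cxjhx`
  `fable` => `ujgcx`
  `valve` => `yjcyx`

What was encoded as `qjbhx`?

pause

l(11)→c(2) and e(4)→x(23) fit y≡23x+9 (mod 26); the inverse of 23 mod 26 is 17. Treating letters as 0–25, the rule is x ↦ 23x + 9 (mod 26).
Undoing it on qjbhx: q(16)→17·(16−9)≡15=p; j(9)→17·(9−9)≡0=a; b(1)→17·(1−9)≡20=u; h(7)→17·(7−9)≡18=s; x(23)→17·(23−9)≡4=e (all mod 26).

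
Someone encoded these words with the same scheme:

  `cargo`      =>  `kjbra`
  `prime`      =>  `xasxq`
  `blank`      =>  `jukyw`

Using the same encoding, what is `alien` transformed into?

The shift increases by 1 at each position, starting from +8: 8, 9, 10, ….
Applying it to alien: a+8=i, l+9=u, i+10=s, e+11=p, n+12=z.

iuspz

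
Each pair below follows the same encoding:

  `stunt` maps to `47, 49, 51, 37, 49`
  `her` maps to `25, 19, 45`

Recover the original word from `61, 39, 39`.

zoo

s(#19)→47 and t(#20)→49: differences scale by 2, so n = 2·pos + 9. The formula is n = 2×(alphabet index, a=1) + 9.
Undoing it on 61, 39, 39: 61→(61−9)÷2=26=z, 39→(39−9)÷2=15=o, 39→(39−9)÷2=15=o.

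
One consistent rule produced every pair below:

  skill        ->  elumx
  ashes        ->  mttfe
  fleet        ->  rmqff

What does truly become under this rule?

fsgmk

Shifts by position in skill: pos 0: s→e (+12), pos 1: k→l (+1), pos 2: i→u (+12), pos 3: l→m (+1) — repeating every 2. It's a Vigenère-style cipher with numeric key [12,1]: position i shifts by key[i mod 2].
On truly: t+12=f, r+1=s, u+12=g, l+1=m, y+12=k.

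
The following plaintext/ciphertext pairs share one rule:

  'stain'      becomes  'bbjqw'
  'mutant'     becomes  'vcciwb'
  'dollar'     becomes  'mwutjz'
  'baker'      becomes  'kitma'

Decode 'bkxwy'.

Shifts by position in stain: pos 0: s→b (+9), pos 1: t→b (+8), pos 2: a→j (+9), pos 3: i→q (+8) — repeating every 2. It's a Vigenère-style cipher with numeric key [9,8]: position i shifts by key[i mod 2].
Undoing it on bkxwy: b−9=s, k−8=c, x−9=o, w−8=o, y−9=p.

scoop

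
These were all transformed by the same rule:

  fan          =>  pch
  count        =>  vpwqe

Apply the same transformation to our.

twq

The output letters match the input read backwards, each shifted +2: fan reversed is naf. The word is reversed, then every letter is shifted forward by 2.
Applying it to our: reverse → ruo; then shift: r+2=t, u+2=w, o+2=q.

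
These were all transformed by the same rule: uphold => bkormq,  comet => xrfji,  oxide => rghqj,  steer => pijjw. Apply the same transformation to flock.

u(20)→b(1) and p(15)→k(10) fit y≡19x+11 (mod 26); the inverse of 19 mod 26 is 11. Each letter's alphabet position (a=0..z=25) is mapped through 19·x+11 mod 26 — an affine cipher.
Applying it to flock: f(5)→19·5+11≡2=c; l(11)→19·11+11≡12=m; o(14)→19·14+11≡17=r; c(2)→19·2+11≡23=x; k(10)→19·10+11≡19=t (all mod 26).

cmrxt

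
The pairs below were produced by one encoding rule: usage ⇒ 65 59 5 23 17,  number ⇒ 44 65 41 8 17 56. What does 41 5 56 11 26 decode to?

march

u(#21)→65 and s(#19)→59: differences scale by 3, so n = 3·pos + 2. With a=1..z=26, the number is 3·pos + 2.
Decoding 41 5 56 11 26: 41→(41−2)÷3=13=m, 5→(5−2)÷3=1=a, 56→(56−2)÷3=18=r, 11→(11−2)÷3=3=c, 26→(26−2)÷3=8=h.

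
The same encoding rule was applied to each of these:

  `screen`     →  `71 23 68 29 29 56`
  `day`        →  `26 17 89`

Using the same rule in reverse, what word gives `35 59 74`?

s(#19)→71 and c(#3)→23: differences scale by 3, so n = 3·pos + 14. The formula is n = 3×(alphabet index, a=1) + 14.
Decoding 35 59 74: 35→(35−14)÷3=7=g, 59→(59−14)÷3=15=o, 74→(74−14)÷3=20=t.

got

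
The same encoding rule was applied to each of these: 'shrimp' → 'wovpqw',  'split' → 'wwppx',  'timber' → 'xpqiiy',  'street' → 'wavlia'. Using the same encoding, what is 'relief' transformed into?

Shifts by position in shrimp: pos 0: s→w (+4), pos 1: h→o (+7), pos 2: r→v (+4), pos 3: i→p (+7) — repeating every 2. The shifts repeat in a cycle of length 2: positions 0,1,… shift by +4, +7, then the pattern repeats.
For relief: r+4=v, e+7=l, l+4=p, i+7=p, e+4=i, f+7=m.

vlppim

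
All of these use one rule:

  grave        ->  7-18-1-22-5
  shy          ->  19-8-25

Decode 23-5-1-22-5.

weave

Letters become their 1-indexed alphabet positions: a=1 … z=26.
Undoing it on 23-5-1-22-5: 23=w, 5=e, 1=a, 22=v, 5=e.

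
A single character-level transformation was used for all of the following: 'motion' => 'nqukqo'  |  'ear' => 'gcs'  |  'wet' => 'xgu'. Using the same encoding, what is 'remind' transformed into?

The shift depends on letter class: consonant m→n is +1, but vowel o→q is +2. The rule splits by letter class: vowels +2, consonants +1.
Applying it to remind: r(cons)+1=s, e(vowel)+2=g, m(cons)+1=n, i(vowel)+2=k, n(cons)+1=o, d(cons)+1=e.

sgnkoe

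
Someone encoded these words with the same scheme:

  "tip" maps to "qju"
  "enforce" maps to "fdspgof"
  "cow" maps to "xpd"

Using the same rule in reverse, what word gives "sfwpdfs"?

The output letters match the input read backwards, each shifted +1: tip reversed is pit. Read the word backwards and shift each letter +1.
Decoding sfwpdfs: shift back: s−1=r, f−1=e, w−1=v, p−1=o, d−1=c, f−1=e, s−1=r → revocer; then reverse → recover.

recover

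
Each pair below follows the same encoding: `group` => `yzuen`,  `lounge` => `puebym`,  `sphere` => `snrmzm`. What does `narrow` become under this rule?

Treating letters as 0–25, the rule is x ↦ 19x + 14 (mod 26).
For narrow: n(13)→19·13+14≡1=b; a(0)→19·0+14≡14=o; r(17)→19·17+14≡25=z; r(17)→19·17+14≡25=z; o(14)→19·14+14≡20=u; w(22)→19·22+14≡16=q (all mod 26).

bozzuq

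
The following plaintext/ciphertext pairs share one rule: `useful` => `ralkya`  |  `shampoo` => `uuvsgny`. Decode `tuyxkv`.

The word is reversed, then every letter is shifted forward by 6.
Reversing it on tuyxkv: shift back: t−6=n, u−6=o, y−6=s, x−6=r, k−6=e, v−6=p → nosrep; then reverse → person.

person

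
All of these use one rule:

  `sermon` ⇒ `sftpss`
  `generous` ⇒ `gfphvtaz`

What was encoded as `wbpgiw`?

In sermon: s→s is +0, e→f is +1, r→t is +2, m→p is +3 — the shift increases by 1 each position. The shift increases by 1 at each position, starting from +0: 0, 1, 2, ….
Undoing it on wbpgiw: w−0=w, b−1=a, p−2=n, g−3=d, i−4=e, w−5=r.

wander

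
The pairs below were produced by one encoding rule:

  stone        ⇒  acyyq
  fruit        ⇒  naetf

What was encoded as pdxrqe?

hunger

In stone: s→a is +8, t→c is +9, o→y is +10, n→y is +11 — the shift increases by 1 each position. Each letter shifts forward by (position + 8), i.e. 8, 9, 10, … — the shift grows by one for each successive letter.
Reversing it on pdxrqe: p−8=h, d−9=u, x−10=n, r−11=g, q−12=e, e−13=r.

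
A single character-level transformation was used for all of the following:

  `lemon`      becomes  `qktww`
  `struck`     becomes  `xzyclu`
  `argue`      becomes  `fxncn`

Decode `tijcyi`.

In lemon: l→q is +5, e→k is +6, m→t is +7, o→w is +8 — the shift increases by 1 each position. Each letter shifts forward by (position + 5), i.e. 5, 6, 7, … — the shift grows by one for each successive letter.
Reversing it on tijcyi: t−5=o, i−6=c, j−7=c, c−8=u, y−9=p, i−10=y.

occupy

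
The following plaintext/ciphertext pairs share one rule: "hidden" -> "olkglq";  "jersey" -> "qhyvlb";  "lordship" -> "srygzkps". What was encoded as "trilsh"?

mobile

It's a Vigenère-style cipher with numeric key [7,3]: position i shifts by key[i mod 2].
Reversing it on trilsh: t−7=m, r−3=o, i−7=b, l−3=i, s−7=l, h−3=e.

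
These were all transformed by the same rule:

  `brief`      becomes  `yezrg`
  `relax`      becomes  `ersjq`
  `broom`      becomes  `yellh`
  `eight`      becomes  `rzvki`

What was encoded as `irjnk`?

Each letter's alphabet position (a=0..z=25) is mapped through 15·x+9 mod 26 — an affine cipher.
Reversing it on irjnk: i(8)→7·(8−9)≡19=t; r(17)→7·(17−9)≡4=e; j(9)→7·(9−9)≡0=a; n(13)→7·(13−9)≡2=c; k(10)→7·(10−9)≡7=h (all mod 26).

teach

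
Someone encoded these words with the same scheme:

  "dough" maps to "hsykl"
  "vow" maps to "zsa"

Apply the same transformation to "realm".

Compare letters: d→h is +4, o→s is +4, u→y is +4 — a constant shift. This is a Caesar cipher with shift 4.
On realm: r+4=v, e+4=i, a+4=e, l+4=p, m+4=q.

viepq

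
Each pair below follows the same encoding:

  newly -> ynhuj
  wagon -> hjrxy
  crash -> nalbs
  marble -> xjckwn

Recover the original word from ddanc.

Shifts by position in newly: pos 0: n→y (+11), pos 1: e→n (+9), pos 2: w→h (+11), pos 3: l→u (+9) — repeating every 2. It's a Vigenère-style cipher with numeric key [11,9]: position i shifts by key[i mod 2].
Reversing it on ddanc: d−11=s, d−9=u, a−11=p, n−9=e, c−11=r.

super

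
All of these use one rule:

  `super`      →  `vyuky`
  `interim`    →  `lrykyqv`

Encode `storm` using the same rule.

vxtxt

In super: s→v is +3, u→y is +4, p→u is +5, e→k is +6 — the shift increases by 1 each position. Each letter shifts forward by (position + 3), i.e. 3, 4, 5, … — the shift grows by one for each successive letter.
Applying it to storm: s+3=v, t+4=x, o+5=t, r+6=x, m+7=t.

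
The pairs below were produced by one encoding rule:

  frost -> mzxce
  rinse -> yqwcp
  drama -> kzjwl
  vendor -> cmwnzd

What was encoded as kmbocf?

desert

Letter i (0-indexed) is shifted by i+7, so successive shifts are 7, 8, 9, ….
Decoding kmbocf: k−7=d, m−8=e, b−9=s, o−10=e, c−11=r, f−12=t.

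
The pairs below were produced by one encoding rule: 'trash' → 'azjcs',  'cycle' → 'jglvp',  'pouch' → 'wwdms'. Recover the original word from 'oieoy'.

haven

In trash: t→a is +7, r→z is +8, a→j is +9, s→c is +10 — the shift increases by 1 each position. Each letter shifts forward by (position + 7), i.e. 7, 8, 9, … — the shift grows by one for each successive letter.
Decoding oieoy: o−7=h, i−8=a, e−9=v, o−10=e, y−11=n.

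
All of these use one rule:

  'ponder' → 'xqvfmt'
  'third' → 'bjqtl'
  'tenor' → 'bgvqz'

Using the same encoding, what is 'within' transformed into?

Shifts by position in ponder: pos 0: p→x (+8), pos 1: o→q (+2), pos 2: n→v (+8), pos 3: d→f (+2) — repeating every 2. A repeating key of period 2 is used — shifts +8, +2 over and over.
For within: w+8=e, i+2=k, t+8=b, h+2=j, i+8=q, n+2=p.

ekbjqp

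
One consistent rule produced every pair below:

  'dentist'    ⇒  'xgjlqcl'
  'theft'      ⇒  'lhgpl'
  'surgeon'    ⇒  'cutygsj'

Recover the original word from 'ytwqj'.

d(3)→x(23) and e(4)→g(6) fit y≡9x+22 (mod 26); the inverse of 9 mod 26 is 3. Treating letters as 0–25, the rule is x ↦ 9x + 22 (mod 26).
Decoding ytwqj: y(24)→3·(24−22)≡6=g; t(19)→3·(19−22)≡17=r; w(22)→3·(22−22)≡0=a; q(16)→3·(16−22)≡8=i; j(9)→3·(9−22)≡13=n (all mod 26).

grain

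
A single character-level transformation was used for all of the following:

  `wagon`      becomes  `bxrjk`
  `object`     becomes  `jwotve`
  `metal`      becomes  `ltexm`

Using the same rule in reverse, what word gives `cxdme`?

vault

w(22)→b(1) and a(0)→x(23) fit y≡25x+23 (mod 26); the inverse of 25 mod 26 is 25. Treating letters as 0–25, the rule is x ↦ 25x + 23 (mod 26).
Reversing it on cxdme: c(2)→25·(2−23)≡21=v; x(23)→25·(23−23)≡0=a; d(3)→25·(3−23)≡20=u; m(12)→25·(12−23)≡11=l; e(4)→25·(4−23)≡19=t (all mod 26).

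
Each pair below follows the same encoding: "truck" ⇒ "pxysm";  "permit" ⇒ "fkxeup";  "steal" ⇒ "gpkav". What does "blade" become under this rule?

t(19)→p(15) and r(17)→x(23) fit y≡9x+0 (mod 26); the inverse of 9 mod 26 is 3. Treating letters as 0–25, the rule is x ↦ 9x + 0 (mod 26).
On blade: b(1)→9·1+0≡9=j; l(11)→9·11+0≡21=v; a(0)→9·0+0≡0=a; d(3)→9·3+0≡1=b; e(4)→9·4+0≡10=k (all mod 26).

jvabk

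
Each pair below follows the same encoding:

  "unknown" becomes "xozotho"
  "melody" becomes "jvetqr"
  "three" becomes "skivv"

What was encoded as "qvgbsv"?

debate

u(20)→x(23) and n(13)→o(14) fit y≡5x+1 (mod 26); the inverse of 5 mod 26 is 21. This is an affine cipher: with a=0,…,z=25, each position x becomes (5x+1) mod 26.
Decoding qvgbsv: q(16)→21·(16−1)≡3=d; v(21)→21·(21−1)≡4=e; g(6)→21·(6−1)≡1=b; b(1)→21·(1−1)≡0=a; s(18)→21·(18−1)≡19=t; v(21)→21·(21−1)≡4=e (all mod 26).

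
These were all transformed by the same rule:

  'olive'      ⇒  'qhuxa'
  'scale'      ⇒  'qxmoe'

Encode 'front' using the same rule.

fzadr

The output letters match the input read backwards, each shifted +12: olive reversed is evilo. The word is reversed, then every letter is shifted forward by 12.
Applying it to front: reverse → tnorf; then shift: t+12=f, n+12=z, o+12=a, r+12=d, f+12=r.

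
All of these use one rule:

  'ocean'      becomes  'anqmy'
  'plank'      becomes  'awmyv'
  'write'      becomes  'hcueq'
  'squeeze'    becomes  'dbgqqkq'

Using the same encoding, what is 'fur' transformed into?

Two shifts are in play — +12 for a/e/i/o/u, +11 for every other letter.
On fur: f(cons)+11=q, u(vowel)+12=g, r(cons)+11=c.

qgc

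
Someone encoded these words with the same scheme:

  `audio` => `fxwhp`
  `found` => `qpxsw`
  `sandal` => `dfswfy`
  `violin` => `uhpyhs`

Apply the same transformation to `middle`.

a(0)→f(5) and u(20)→x(23) fit y≡23x+5 (mod 26); the inverse of 23 mod 26 is 17. Treating letters as 0–25, the rule is x ↦ 23x + 5 (mod 26).
On middle: m(12)→23·12+5≡21=v; i(8)→23·8+5≡7=h; d(3)→23·3+5≡22=w; d(3)→23·3+5≡22=w; l(11)→23·11+5≡24=y; e(4)→23·4+5≡19=t (all mod 26).

vhwwyt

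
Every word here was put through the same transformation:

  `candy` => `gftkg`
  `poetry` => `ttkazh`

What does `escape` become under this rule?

Letter i (0-indexed) is shifted by i+4, so successive shifts are 4, 5, 6, ….
On escape: e+4=i, s+5=x, c+6=i, a+7=h, p+8=x, e+9=n.

ixihxn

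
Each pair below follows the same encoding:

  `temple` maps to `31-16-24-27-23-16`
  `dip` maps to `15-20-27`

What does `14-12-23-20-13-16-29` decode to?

caliber

t is letter #20 and maps to 31: an offset of 11. Each letter is replaced by its alphabet position (a=1..z=26) + 11.
Undoing it on 14-12-23-20-13-16-29: 14→(14−11)÷1=3=c, 12→(12−11)÷1=1=a, 23→(23−11)÷1=12=l, 20→(20−11)÷1=9=i, 13→(13−11)÷1=2=b, 16→(16−11)÷1=5=e, 29→(29−11)÷1=18=r.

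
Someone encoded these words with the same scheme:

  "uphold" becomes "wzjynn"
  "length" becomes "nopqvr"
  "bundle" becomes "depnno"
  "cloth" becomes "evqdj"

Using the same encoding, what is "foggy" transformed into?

hyiqa

Shifts by position in uphold: pos 0: u→w (+2), pos 1: p→z (+10), pos 2: h→j (+2), pos 3: o→y (+10) — repeating every 2. It's a Vigenère-style cipher with numeric key [2,10]: position i shifts by key[i mod 2].
For foggy: f+2=h, o+10=y, g+2=i, g+10=q, y+2=a.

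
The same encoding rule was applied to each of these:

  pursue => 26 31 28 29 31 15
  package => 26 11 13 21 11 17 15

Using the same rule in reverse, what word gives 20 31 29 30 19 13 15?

p is letter #16 and maps to 26: an offset of 10. Letters become their 1-based position plus 10 (so a→11, b→12, …).
Decoding 20 31 29 30 19 13 15: 20→(20−10)÷1=10=j, 31→(31−10)÷1=21=u, 29→(29−10)÷1=19=s, 30→(30−10)÷1=20=t, 19→(19−10)÷1=9=i, 13→(13−10)÷1=3=c, 15→(15−10)÷1=5=e.

justice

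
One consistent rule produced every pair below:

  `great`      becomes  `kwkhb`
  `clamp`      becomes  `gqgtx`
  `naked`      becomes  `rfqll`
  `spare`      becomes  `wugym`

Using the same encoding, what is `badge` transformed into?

Each letter shifts forward by (position + 4), i.e. 4, 5, 6, … — the shift grows by one for each successive letter.
On badge: b+4=f, a+5=f, d+6=j, g+7=n, e+8=m.

ffjnm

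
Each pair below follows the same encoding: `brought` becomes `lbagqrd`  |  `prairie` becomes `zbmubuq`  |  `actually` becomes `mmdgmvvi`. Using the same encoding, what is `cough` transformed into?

The shift depends on letter class: consonant b→l is +10, but vowel o→a is +12. Two shifts are in play — +12 for a/e/i/o/u, +10 for every other letter.
Applying it to cough: c(cons)+10=m, o(vowel)+12=a, u(vowel)+12=g, g(cons)+10=q, h(cons)+10=r.

magqr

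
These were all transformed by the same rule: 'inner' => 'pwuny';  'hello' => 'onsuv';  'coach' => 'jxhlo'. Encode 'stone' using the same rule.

Shifts by position in inner: pos 0: i→p (+7), pos 1: n→w (+9), pos 2: n→u (+7), pos 3: e→n (+9) — repeating every 2. A repeating key of period 2 is used — shifts +7, +9 over and over.
On stone: s+7=z, t+9=c, o+7=v, n+9=w, e+7=l.

zcvwl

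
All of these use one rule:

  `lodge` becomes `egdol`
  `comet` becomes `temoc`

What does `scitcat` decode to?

tactics

The output letters match the input read backwards: lodge reversed is egdol. It's just the letters in reverse order.
Undoing it on scitcat: then reverse → tactics.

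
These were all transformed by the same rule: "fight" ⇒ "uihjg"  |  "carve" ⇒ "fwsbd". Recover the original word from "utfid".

chest

The output letters match the input read backwards, each shifted +1: fight reversed is thgif. Two steps: reverse the string, then apply a Caesar shift of +1.
Reversing it on utfid: shift back: u−1=t, t−1=s, f−1=e, i−1=h, d−1=c → tsehc; then reverse → chest.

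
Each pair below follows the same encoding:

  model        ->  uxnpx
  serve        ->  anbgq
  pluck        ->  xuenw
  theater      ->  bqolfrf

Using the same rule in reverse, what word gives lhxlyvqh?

dynamics

In model: m→u is +8, o→x is +9, d→n is +10, e→p is +11 — the shift increases by 1 each position. Letter i (0-indexed) is shifted by i+8, so successive shifts are 8, 9, 10, ….
Decoding lhxlyvqh: l−8=d, h−9=y, x−10=n, l−11=a, y−12=m, v−13=i, q−14=c, h−15=s.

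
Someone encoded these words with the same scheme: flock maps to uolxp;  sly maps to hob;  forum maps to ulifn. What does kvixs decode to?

perch

Each pair mirrors across the alphabet (f↔u, l↔o, o↔l): positions sum to 25. Each letter is replaced by its mirror in the alphabet: a↔z, b↔y, c↔x, and so on (the Atbash cipher).
Decoding kvixs: k↔p, v↔e, i↔r, x↔c, s↔h.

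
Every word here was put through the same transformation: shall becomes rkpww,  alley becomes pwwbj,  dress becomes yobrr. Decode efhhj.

foggy

Treating letters as 0–25, the rule is x ↦ 3x + 15 (mod 26).
Undoing it on efhhj: e(4)→9·(4−15)≡5=f; f(5)→9·(5−15)≡14=o; h(7)→9·(7−15)≡6=g; h(7)→9·(7−15)≡6=g; j(9)→9·(9−15)≡24=y (all mod 26).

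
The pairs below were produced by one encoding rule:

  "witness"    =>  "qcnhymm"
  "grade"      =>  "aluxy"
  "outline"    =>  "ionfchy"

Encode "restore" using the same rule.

Compare letters: w→q is +20, i→c is +20, t→n is +20 — a constant shift. Each letter is shifted forward by 20 in the alphabet (a Caesar shift of +20).
On restore: r+20=l, e+20=y, s+20=m, t+20=n, o+20=i, r+20=l, e+20=y.

lymnily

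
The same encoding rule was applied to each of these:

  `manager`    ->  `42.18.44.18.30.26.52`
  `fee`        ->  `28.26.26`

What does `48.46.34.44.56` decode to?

m(#13)→42 and a(#1)→18: differences scale by 2, so n = 2·pos + 16. With a=1..z=26, the number is 2·pos + 16.
Decoding 48.46.34.44.56: 48→(48−16)÷2=16=p, 46→(46−16)÷2=15=o, 34→(34−16)÷2=9=i, 44→(44−16)÷2=14=n, 56→(56−16)÷2=20=t.

point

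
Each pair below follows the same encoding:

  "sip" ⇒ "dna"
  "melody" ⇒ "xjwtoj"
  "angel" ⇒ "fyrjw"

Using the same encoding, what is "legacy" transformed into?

The shift depends on letter class: consonant s→d is +11, but vowel i→n is +5. Two shifts are in play — +5 for a/e/i/o/u, +11 for every other letter.
Applying it to legacy: l(cons)+11=w, e(vowel)+5=j, g(cons)+11=r, a(vowel)+5=f, c(cons)+11=n, y(cons)+11=j.

wjrfnj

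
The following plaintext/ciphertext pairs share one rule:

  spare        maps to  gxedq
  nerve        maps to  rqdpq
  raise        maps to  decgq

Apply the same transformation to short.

Treating letters as 0–25, the rule is x ↦ 3x + 4 (mod 26).
On short: s(18)→3·18+4≡6=g; h(7)→3·7+4≡25=z; o(14)→3·14+4≡20=u; r(17)→3·17+4≡3=d; t(19)→3·19+4≡9=j (all mod 26).

gzudj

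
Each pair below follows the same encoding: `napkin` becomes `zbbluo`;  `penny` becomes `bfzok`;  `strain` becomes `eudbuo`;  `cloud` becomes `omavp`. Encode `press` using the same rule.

bsqte

Shifts by position in napkin: pos 0: n→z (+12), pos 1: a→b (+1), pos 2: p→b (+12), pos 3: k→l (+1) — repeating every 2. The shifts repeat in a cycle of length 2: positions 0,1,… shift by +12, +1, then the pattern repeats.
Applying it to press: p+12=b, r+1=s, e+12=q, s+1=t, s+12=e.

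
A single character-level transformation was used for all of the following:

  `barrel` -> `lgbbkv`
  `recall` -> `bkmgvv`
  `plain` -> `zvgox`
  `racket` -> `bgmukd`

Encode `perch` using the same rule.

The rule splits by letter class: vowels +6, consonants +10.
On perch: p(cons)+10=z, e(vowel)+6=k, r(cons)+10=b, c(cons)+10=m, h(cons)+10=r.

zkbmr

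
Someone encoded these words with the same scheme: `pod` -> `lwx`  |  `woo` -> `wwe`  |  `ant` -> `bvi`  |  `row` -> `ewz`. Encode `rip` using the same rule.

Two steps: reverse the string, then apply a Caesar shift of +8.
For rip: reverse → pir; then shift: p+8=x, i+8=q, r+8=z.

xqz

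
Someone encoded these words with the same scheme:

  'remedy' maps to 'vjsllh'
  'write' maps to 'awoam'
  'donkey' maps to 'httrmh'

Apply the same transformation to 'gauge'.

In remedy: r→v is +4, e→j is +5, m→s is +6, e→l is +7 — the shift increases by 1 each position. Each letter shifts forward by (position + 4), i.e. 4, 5, 6, … — the shift grows by one for each successive letter.
On gauge: g+4=k, a+5=f, u+6=a, g+7=n, e+8=m.

kfanm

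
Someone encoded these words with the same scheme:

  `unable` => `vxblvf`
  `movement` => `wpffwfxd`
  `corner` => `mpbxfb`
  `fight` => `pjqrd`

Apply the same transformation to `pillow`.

The shift depends on letter class: consonant n→x is +10, but vowel u→v is +1. Vowels shift forward by 1 and consonants shift forward by 10.
For pillow: p(cons)+10=z, i(vowel)+1=j, l(cons)+10=v, l(cons)+10=v, o(vowel)+1=p, w(cons)+10=g.

zjvvpg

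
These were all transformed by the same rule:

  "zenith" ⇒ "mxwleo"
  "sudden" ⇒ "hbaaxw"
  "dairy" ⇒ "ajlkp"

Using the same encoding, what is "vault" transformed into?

z(25)→m(12) and e(4)→x(23) fit y≡23x+9 (mod 26); the inverse of 23 mod 26 is 17. Treating letters as 0–25, the rule is x ↦ 23x + 9 (mod 26).
On vault: v(21)→23·21+9≡24=y; a(0)→23·0+9≡9=j; u(20)→23·20+9≡1=b; l(11)→23·11+9≡2=c; t(19)→23·19+9≡4=e (all mod 26).

yjbce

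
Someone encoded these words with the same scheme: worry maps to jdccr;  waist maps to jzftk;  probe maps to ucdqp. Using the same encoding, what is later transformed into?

ezkpc

w(22)→j(9) and o(14)→d(3) fit y≡17x+25 (mod 26); the inverse of 17 mod 26 is 23. Treating letters as 0–25, the rule is x ↦ 17x + 25 (mod 26).
Applying it to later: l(11)→17·11+25≡4=e; a(0)→17·0+25≡25=z; t(19)→17·19+25≡10=k; e(4)→17·4+25≡15=p; r(17)→17·17+25≡2=c (all mod 26).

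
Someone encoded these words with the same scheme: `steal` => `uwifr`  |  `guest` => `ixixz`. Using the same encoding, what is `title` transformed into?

In steal: s→u is +2, t→w is +3, e→i is +4, a→f is +5 — the shift increases by 1 each position. Letter i (0-indexed) is shifted by i+2, so successive shifts are 2, 3, 4, ….
Applying it to title: t+2=v, i+3=l, t+4=x, l+5=q, e+6=k.

vlxqk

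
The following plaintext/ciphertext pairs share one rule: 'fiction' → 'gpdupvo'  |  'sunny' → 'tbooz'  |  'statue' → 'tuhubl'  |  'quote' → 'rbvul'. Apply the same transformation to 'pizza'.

qpaah

The shift depends on letter class: consonant f→g is +1, but vowel i→p is +7. The rule splits by letter class: vowels +7, consonants +1.
For pizza: p(cons)+1=q, i(vowel)+7=p, z(cons)+1=a, z(cons)+1=a, a(vowel)+7=h.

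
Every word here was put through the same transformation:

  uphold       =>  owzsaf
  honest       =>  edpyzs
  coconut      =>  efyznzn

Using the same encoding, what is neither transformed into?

cpsetpy

The output letters match the input read backwards, each shifted +11: uphold reversed is dlohpu. Read the word backwards and shift each letter +11.
On neither: reverse → rehtien; then shift: r+11=c, e+11=p, h+11=s, t+11=e, i+11=t, e+11=p, n+11=y.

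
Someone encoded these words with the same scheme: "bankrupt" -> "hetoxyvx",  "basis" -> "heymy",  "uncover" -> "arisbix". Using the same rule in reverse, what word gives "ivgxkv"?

crater

It's a Vigenère-style cipher with numeric key [6,4]: position i shifts by key[i mod 2].
Reversing it on ivgxkv: i−6=c, v−4=r, g−6=a, x−4=t, k−6=e, v−4=r.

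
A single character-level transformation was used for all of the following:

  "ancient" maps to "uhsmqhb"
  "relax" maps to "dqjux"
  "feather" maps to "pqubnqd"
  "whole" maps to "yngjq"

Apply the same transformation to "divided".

rmzmrqr

a(0)→u(20) and n(13)→h(7) fit y≡25x+20 (mod 26); the inverse of 25 mod 26 is 25. Each letter's alphabet position (a=0..z=25) is mapped through 25·x+20 mod 26 — an affine cipher.
On divided: d(3)→25·3+20≡17=r; i(8)→25·8+20≡12=m; v(21)→25·21+20≡25=z; i(8)→25·8+20≡12=m; d(3)→25·3+20≡17=r; e(4)→25·4+20≡16=q; d(3)→25·3+20≡17=r (all mod 26).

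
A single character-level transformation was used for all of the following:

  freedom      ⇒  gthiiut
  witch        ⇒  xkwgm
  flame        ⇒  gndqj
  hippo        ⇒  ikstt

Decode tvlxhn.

stitch

Each letter shifts forward by (position + 1), i.e. 1, 2, 3, … — the shift grows by one for each successive letter.
Reversing it on tvlxhn: t−1=s, v−2=t, l−3=i, x−4=t, h−5=c, n−6=h.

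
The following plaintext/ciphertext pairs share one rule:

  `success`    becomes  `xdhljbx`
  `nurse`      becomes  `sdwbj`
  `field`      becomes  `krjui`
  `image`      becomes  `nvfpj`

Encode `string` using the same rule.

xcwrsp

The shifts repeat in a cycle of length 2: positions 0,1,… shift by +5, +9, then the pattern repeats.
For string: s+5=x, t+9=c, r+5=w, i+9=r, n+5=s, g+9=p.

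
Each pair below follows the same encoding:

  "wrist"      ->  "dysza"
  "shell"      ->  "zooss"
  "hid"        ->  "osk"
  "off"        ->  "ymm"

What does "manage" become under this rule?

tkukno

Vowels shift forward by 10 and consonants shift forward by 7.
For manage: m(cons)+7=t, a(vowel)+10=k, n(cons)+7=u, a(vowel)+10=k, g(cons)+7=n, e(vowel)+10=o.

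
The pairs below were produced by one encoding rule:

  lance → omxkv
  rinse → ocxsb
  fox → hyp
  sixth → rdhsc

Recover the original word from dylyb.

robot

The output letters match the input read backwards, each shifted +10: lance reversed is ecnal. Read the word backwards and shift each letter +10.
Undoing it on dylyb: shift back: d−10=t, y−10=o, l−10=b, y−10=o, b−10=r → tobor; then reverse → robot.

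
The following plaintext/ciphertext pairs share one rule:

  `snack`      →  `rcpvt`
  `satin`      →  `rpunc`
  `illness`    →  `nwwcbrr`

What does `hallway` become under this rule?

s(18)→r(17) and n(13)→c(2) fit y≡3x+15 (mod 26); the inverse of 3 mod 26 is 9. Treating letters as 0–25, the rule is x ↦ 3x + 15 (mod 26).
On hallway: h(7)→3·7+15≡10=k; a(0)→3·0+15≡15=p; l(11)→3·11+15≡22=w; l(11)→3·11+15≡22=w; w(22)→3·22+15≡3=d; a(0)→3·0+15≡15=p; y(24)→3·24+15≡9=j (all mod 26).

kpwwdpj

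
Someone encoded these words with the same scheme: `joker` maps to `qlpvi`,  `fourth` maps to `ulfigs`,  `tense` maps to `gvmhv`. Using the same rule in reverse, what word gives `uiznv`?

frame

This is the alphabet-reversal cipher (Atbash): a becomes z, b becomes y, etc.
Undoing it on uiznv: u↔f, i↔r, z↔a, n↔m, v↔e.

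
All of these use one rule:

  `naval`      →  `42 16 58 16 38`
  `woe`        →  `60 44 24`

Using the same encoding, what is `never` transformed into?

42 24 58 24 50

n(#14)→42 and a(#1)→16: differences scale by 2, so n = 2·pos + 14. The formula is n = 2×(alphabet index, a=1) + 14.
For never: n=14→42, e=5→24, v=22→58, e=5→24, r=18→50.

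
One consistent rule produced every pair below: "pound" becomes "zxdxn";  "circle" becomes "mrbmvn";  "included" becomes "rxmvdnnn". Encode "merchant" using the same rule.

Vowels shift forward by 9 and consonants shift forward by 10.
On merchant: m(cons)+10=w, e(vowel)+9=n, r(cons)+10=b, c(cons)+10=m, h(cons)+10=r, a(vowel)+9=j, n(cons)+10=x, t(cons)+10=d.

wnbmrjxd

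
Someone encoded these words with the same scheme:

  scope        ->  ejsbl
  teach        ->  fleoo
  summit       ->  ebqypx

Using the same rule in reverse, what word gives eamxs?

still

Shifts by position in scope: pos 0: s→e (+12), pos 1: c→j (+7), pos 2: o→s (+4), pos 3: p→b (+12), pos 4: e→l (+7) — repeating every 3. It's a Vigenère-style cipher with numeric key [12,7,4]: position i shifts by key[i mod 3].
Decoding eamxs: e−12=s, a−7=t, m−4=i, x−12=l, s−7=l.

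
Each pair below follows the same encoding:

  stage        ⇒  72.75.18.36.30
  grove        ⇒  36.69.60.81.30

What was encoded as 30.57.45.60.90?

Each letter becomes 3×(its alphabet position, a=1..z=26) + 15.
Decoding 30.57.45.60.90: 30→(30−15)÷3=5=e, 57→(57−15)÷3=14=n, 45→(45−15)÷3=10=j, 60→(60−15)÷3=15=o, 90→(90−15)÷3=25=y.

enjoy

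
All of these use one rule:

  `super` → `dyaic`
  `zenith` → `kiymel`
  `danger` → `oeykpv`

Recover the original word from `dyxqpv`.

summer

Shifts by position in super: pos 0: s→d (+11), pos 1: u→y (+4), pos 2: p→a (+11), pos 3: e→i (+4) — repeating every 2. The shifts repeat in a cycle of length 2: positions 0,1,… shift by +11, +4, then the pattern repeats.
Undoing it on dyxqpv: d−11=s, y−4=u, x−11=m, q−4=m, p−11=e, v−4=r.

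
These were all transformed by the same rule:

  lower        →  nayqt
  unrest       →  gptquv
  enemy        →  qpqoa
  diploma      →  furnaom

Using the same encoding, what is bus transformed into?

dgu

Two shifts are in play — +12 for a/e/i/o/u, +2 for every other letter.
Applying it to bus: b(cons)+2=d, u(vowel)+12=g, s(cons)+2=u.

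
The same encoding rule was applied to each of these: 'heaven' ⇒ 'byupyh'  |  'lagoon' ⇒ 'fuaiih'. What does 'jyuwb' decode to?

Every letter moves 20 places later in the alphabet, wrapping around z→a.
Undoing it on jyuwb: j−20=p, y−20=e, u−20=a, w−20=c, b−20=h.

peach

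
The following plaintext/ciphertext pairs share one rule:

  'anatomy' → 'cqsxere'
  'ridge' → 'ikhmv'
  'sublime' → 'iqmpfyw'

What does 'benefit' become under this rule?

The output letters match the input read backwards, each shifted +4: anatomy reversed is ymotana. Two steps: reverse the string, then apply a Caesar shift of +4.
Applying it to benefit: reverse → tifeneb; then shift: t+4=x, i+4=m, f+4=j, e+4=i, n+4=r, e+4=i, b+4=f.

xmjirif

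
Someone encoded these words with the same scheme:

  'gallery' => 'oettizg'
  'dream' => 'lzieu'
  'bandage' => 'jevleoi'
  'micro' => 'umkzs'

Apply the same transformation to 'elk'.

The shift depends on letter class: consonant g→o is +8, but vowel a→e is +4. The rule splits by letter class: vowels +4, consonants +8.
On elk: e(vowel)+4=i, l(cons)+8=t, k(cons)+8=s.

its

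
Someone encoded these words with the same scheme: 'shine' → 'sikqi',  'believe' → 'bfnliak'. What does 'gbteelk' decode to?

Letter i (0-indexed) is shifted by i+0, so successive shifts are 0, 1, 2, ….
Reversing it on gbteelk: g−0=g, b−1=a, t−2=r, e−3=b, e−4=a, l−5=g, k−6=e.

garbage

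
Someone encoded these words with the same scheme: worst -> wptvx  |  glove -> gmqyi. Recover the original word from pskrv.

Each letter shifts forward by its position index (0, 1, 2, …) — the shift grows by one for each successive letter.
Undoing it on pskrv: p−0=p, s−1=r, k−2=i, r−3=o, v−4=r.

prior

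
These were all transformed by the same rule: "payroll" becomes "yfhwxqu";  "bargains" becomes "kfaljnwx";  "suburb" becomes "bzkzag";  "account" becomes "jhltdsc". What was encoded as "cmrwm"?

third

The shifts repeat in a cycle of length 2: positions 0,1,… shift by +9, +5, then the pattern repeats.
Decoding cmrwm: c−9=t, m−5=h, r−9=i, w−5=r, m−9=d.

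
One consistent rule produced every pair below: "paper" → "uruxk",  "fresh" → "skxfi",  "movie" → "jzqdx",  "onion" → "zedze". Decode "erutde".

napkin

p(15)→u(20) and a(0)→r(17) fit y≡21x+17 (mod 26); the inverse of 21 mod 26 is 5. Treating letters as 0–25, the rule is x ↦ 21x + 17 (mod 26).
Reversing it on erutde: e(4)→5·(4−17)≡13=n; r(17)→5·(17−17)≡0=a; u(20)→5·(20−17)≡15=p; t(19)→5·(19−17)≡10=k; d(3)→5·(3−17)≡8=i; e(4)→5·(4−17)≡13=n (all mod 26).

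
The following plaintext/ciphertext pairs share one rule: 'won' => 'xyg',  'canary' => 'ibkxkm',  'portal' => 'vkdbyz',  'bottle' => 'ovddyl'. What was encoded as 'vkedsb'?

The output letters match the input read backwards, each shifted +10: won reversed is now. Read the word backwards and shift each letter +10.
Decoding vkedsb: shift back: v−10=l, k−10=a, e−10=u, d−10=t, s−10=i, b−10=r → lautir; then reverse → ritual.

ritual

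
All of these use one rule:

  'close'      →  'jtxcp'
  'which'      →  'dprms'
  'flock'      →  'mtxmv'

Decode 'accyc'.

In close: c→j is +7, l→t is +8, o→x is +9, s→c is +10 — the shift increases by 1 each position. Each letter shifts forward by (position + 7), i.e. 7, 8, 9, … — the shift grows by one for each successive letter.
Reversing it on accyc: a−7=t, c−8=u, c−9=t, y−10=o, c−11=r.

tutor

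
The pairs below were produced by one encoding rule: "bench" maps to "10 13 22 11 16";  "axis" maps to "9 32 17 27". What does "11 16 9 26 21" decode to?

charm

b is letter #2 and maps to 10: an offset of 8. Letters become their 1-based position plus 8 (so a→9, b→10, …).
Reversing it on 11 16 9 26 21: 11→(11−8)÷1=3=c, 16→(16−8)÷1=8=h, 9→(9−8)÷1=1=a, 26→(26−8)÷1=18=r, 21→(21−8)÷1=13=m.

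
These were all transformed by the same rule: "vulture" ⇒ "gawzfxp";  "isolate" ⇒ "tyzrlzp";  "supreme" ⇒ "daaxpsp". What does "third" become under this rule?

entxo

Shifts by position in vulture: pos 0: v→g (+11), pos 1: u→a (+6), pos 2: l→w (+11), pos 3: t→z (+6) — repeating every 2. The shifts repeat in a cycle of length 2: positions 0,1,… shift by +11, +6, then the pattern repeats.
On third: t+11=e, h+6=n, i+11=t, r+6=x, d+11=o.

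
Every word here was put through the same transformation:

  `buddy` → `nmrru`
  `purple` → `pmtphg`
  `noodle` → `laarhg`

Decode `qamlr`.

wound

b(1)→n(13) and u(20)→m(12) fit y≡15x+24 (mod 26); the inverse of 15 mod 26 is 7. Each letter's alphabet position (a=0..z=25) is mapped through 15·x+24 mod 26 — an affine cipher.
Reversing it on qamlr: q(16)→7·(16−24)≡22=w; a(0)→7·(0−24)≡14=o; m(12)→7·(12−24)≡20=u; l(11)→7·(11−24)≡13=n; r(17)→7·(17−24)≡3=d (all mod 26).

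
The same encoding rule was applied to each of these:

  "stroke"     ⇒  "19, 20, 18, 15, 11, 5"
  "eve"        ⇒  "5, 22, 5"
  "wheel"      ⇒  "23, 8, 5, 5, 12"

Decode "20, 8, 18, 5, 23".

Letters become their 1-indexed alphabet positions: a=1 … z=26.
Reversing it on 20, 8, 18, 5, 23: 20=t, 8=h, 18=r, 5=e, 23=w.

threw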